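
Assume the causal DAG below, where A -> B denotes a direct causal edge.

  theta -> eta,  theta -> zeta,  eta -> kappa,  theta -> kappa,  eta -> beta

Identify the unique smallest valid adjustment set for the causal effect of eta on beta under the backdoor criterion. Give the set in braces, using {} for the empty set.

Variables eligible for adjustment (non-descendants of eta, excluding eta and beta): {theta, zeta}.
Backdoor paths from eta to beta:
  (none)
With no backdoor paths the empty set already satisfies the criterion, and it is trivially minimal.

{}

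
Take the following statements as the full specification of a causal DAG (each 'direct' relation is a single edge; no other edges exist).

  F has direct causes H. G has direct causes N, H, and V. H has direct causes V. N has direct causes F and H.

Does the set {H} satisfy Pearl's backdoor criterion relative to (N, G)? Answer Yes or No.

Backdoor paths from N to G (paths whose first edge points into N):
  P1: N <- H <- V -> G
  P2: N <- H -> G
  P3: N <- F <- H <- V -> G
  P4: N <- F <- H -> G
Condition 1 (no descendant of N in the set): holds — descendants of N are {G}; none are in {H}.
Condition 2 (every backdoor path blocked by {H}):
  P1: blocked at chain node H ∈ conditioning set.
  P2: blocked at fork node H ∈ conditioning set.
  P3: blocked at chain node H ∈ conditioning set.
  P4: blocked at fork node H ∈ conditioning set.
{H} satisfies the backdoor criterion.

Yes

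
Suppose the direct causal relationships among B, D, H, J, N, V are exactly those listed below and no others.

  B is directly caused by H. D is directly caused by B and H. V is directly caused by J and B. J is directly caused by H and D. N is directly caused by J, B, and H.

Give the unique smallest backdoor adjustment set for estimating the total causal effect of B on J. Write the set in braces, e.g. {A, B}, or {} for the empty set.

Variables eligible for adjustment (non-descendants of B, excluding B and J): {H}.
Backdoor paths from B to J:
  P1: B <- H -> D -> J
  P2: B <- H -> J
  P3: B <- H -> N <- J
The empty set is not sufficient: P1 (B <- H -> D -> J) has no collider blocking it and no conditioned non-collider, so it is open.
Try {H}:
  P1: blocked at fork node H ∈ conditioning set.
  P2: blocked at fork node H ∈ conditioning set.
  P3: blocked at fork node H ∈ conditioning set.
{H} contains no descendant of B and blocks every backdoor path.
{H} is the unique smallest valid adjustment set.

{H}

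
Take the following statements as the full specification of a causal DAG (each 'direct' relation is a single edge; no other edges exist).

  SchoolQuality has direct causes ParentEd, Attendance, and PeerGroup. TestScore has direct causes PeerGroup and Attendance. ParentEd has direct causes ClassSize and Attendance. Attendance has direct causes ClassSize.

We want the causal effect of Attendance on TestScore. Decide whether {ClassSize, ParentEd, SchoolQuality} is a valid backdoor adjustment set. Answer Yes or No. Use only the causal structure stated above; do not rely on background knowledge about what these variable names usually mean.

Backdoor paths from Attendance to TestScore (paths whose first edge points into Attendance):
  P1: Attendance <- ClassSize -> ParentEd -> SchoolQuality <- PeerGroup -> TestScore
Condition 1 (no descendant of Attendance in the set): FAILS — ParentEd and SchoolQuality are descendants of Attendance.
Condition 2 (every backdoor path blocked by {ClassSize, ParentEd, SchoolQuality}):
  P1: blocked at fork node ClassSize ∈ conditioning set.
{ClassSize, ParentEd, SchoolQuality} does not satisfy the backdoor criterion.

No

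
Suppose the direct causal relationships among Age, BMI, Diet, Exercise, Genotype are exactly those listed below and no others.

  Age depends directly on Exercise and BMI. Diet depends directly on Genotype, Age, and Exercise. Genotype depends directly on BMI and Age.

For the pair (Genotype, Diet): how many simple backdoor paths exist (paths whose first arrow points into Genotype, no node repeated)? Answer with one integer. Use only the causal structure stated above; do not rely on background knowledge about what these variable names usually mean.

A backdoor path from Genotype to Diet is any simple undirected path whose first edge points into Genotype (i.e. leaves Genotype via a parent).
Parents of Genotype: {Age, BMI}.
Enumerating:
  P1: Genotype <- BMI -> Age <- Exercise -> Diet
  P2: Genotype <- BMI -> Age -> Diet
  P3: Genotype <- Age <- Exercise -> Diet
  P4: Genotype <- Age -> Diet
That exhausts the simple backdoor paths. Count: 4.

4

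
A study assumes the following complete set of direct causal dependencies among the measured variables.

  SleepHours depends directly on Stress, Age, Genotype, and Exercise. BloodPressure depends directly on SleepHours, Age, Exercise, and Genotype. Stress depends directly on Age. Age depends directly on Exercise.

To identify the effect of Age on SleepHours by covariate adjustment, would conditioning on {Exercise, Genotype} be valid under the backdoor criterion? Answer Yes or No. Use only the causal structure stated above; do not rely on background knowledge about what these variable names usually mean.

Yes

Backdoor paths from Age to SleepHours (paths whose first edge points into Age):
  P1: Age <- Exercise -> SleepHours
  P2: Age <- Exercise -> BloodPressure <- Genotype -> SleepHours
  P3: Age <- Exercise -> BloodPressure <- SleepHours
Condition 1 (no descendant of Age in the set): holds — descendants of Age are {BloodPressure, SleepHours, Stress}; none are in {Exercise, Genotype}.
Condition 2 (every backdoor path blocked by {Exercise, Genotype}):
  P1: blocked at fork node Exercise ∈ conditioning set.
  P2: blocked at fork node Exercise ∈ conditioning set.
  P3: blocked at fork node Exercise ∈ conditioning set.
{Exercise, Genotype} satisfies the backdoor criterion.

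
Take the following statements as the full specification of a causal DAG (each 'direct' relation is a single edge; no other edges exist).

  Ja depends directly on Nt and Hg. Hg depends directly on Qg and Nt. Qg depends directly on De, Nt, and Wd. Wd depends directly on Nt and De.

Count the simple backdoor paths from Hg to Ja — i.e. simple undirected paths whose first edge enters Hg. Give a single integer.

A backdoor path from Hg to Ja is any simple undirected path whose first edge points into Hg (i.e. leaves Hg via a parent).
Parents of Hg: {Nt, Qg}.
Enumerating:
  P1: Hg <- Nt -> Ja
  P2: Hg <- Qg <- De -> Wd <- Nt -> Ja
  P3: Hg <- Qg <- Nt -> Ja
  P4: Hg <- Qg <- Wd <- Nt -> Ja
That exhausts the simple backdoor paths. Count: 4.

4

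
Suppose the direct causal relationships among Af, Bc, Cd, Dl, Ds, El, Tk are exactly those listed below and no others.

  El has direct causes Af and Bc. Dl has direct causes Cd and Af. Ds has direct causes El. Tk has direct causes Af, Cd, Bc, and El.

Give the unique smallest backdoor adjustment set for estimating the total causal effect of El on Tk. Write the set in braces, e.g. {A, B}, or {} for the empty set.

Variables eligible for adjustment (non-descendants of El, excluding El and Tk): {Af, Bc, Cd, Dl}.
Backdoor paths from El to Tk:
  P1: El <- Bc -> Tk
  P2: El <- Af -> Dl <- Cd -> Tk
  P3: El <- Af -> Tk
The empty set is not sufficient: P1 (El <- Bc -> Tk) has no collider blocking it and no conditioned non-collider, so it is open.
Try {Af, Bc}:
  P1: blocked at fork node Bc ∈ conditioning set.
  P2: blocked at fork node Af ∈ conditioning set.
  P3: blocked at fork node Af ∈ conditioning set.
{Af, Bc} contains no descendant of El and blocks every backdoor path.
Every element of {Af, Bc} is needed (dropping Af leaves P3 open; dropping Bc leaves P1 open), so no proper subset is valid.
Among all size-2 subsets of the eligible variables, only {Af, Bc} blocks every backdoor path, so it is the unique smallest valid adjustment set.

{Af, Bc}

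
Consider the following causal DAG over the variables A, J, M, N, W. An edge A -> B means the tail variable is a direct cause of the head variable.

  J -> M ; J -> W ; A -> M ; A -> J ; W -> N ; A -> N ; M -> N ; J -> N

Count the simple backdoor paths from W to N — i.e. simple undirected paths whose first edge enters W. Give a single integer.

A backdoor path from W to N is any simple undirected path whose first edge points into W (i.e. leaves W via a parent).
Parents of W: {J}.
Enumerating:
  P1: W <- J <- A -> M -> N
  P2: W <- J <- A -> N
  P3: W <- J -> M <- A -> N
  P4: W <- J -> M -> N
  P5: W <- J -> N
That exhausts the simple backdoor paths. Count: 5.

5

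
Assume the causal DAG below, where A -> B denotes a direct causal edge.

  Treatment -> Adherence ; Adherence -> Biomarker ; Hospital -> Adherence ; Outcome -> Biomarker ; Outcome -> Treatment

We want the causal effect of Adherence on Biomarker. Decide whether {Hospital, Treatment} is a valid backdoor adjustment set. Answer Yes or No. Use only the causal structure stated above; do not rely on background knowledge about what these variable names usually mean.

Yes

Backdoor paths from Adherence to Biomarker (paths whose first edge points into Adherence):
  P1: Adherence <- Treatment <- Outcome -> Biomarker
Condition 1 (no descendant of Adherence in the set): holds — descendants of Adherence are {Biomarker}; none are in {Hospital, Treatment}.
Condition 2 (every backdoor path blocked by {Hospital, Treatment}):
  P1: blocked at chain node Treatment ∈ conditioning set.
{Hospital, Treatment} satisfies the backdoor criterion.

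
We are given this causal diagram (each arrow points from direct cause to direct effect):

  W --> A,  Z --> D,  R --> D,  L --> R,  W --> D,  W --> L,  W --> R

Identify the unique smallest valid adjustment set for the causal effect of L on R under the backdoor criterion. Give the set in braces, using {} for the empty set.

Variables eligible for adjustment (non-descendants of L, excluding L and R): {A, W, Z}.
Backdoor paths from L to R:
  P1: L <- W -> R
  P2: L <- W -> D <- R
The empty set is not sufficient: P1 (L <- W -> R) has no collider blocking it and no conditioned non-collider, so it is open.
Try {W}:
  P1: blocked at fork node W ∈ conditioning set.
  P2: blocked at fork node W ∈ conditioning set.
{W} contains no descendant of L and blocks every backdoor path.
No other singleton works — e.g. {A} leaves P1 open — so {W} is the unique smallest valid adjustment set.

{W}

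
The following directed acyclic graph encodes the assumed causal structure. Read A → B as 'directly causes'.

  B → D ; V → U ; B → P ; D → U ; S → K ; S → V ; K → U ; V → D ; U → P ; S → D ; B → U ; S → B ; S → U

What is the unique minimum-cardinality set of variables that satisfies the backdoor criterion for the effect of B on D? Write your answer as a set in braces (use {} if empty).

Variables eligible for adjustment (non-descendants of B, excluding B and D): {K, S, V}.
Backdoor paths from B to D:
  P1: B <- S -> K -> U <- V -> D
  P2: B <- S -> K -> U <- D
  P3: B <- S -> V -> D
  P4: B <- S -> V -> U <- D
  P5: B <- S -> D
  P6: B <- S -> U <- V -> D
  P7: B <- S -> U <- D
The empty set is not sufficient: P3 (B <- S -> V -> D) has no collider blocking it and no conditioned non-collider, so it is open.
Try {S}:
  P1: blocked at fork node S ∈ conditioning set.
  P2: blocked at fork node S ∈ conditioning set.
  P3: blocked at fork node S ∈ conditioning set.
  P4: blocked at fork node S ∈ conditioning set.
  P5: blocked at fork node S ∈ conditioning set.
  P6: blocked at fork node S ∈ conditioning set.
  P7: blocked at fork node S ∈ conditioning set.
{S} contains no descendant of B and blocks every backdoor path.
No other singleton works — e.g. {K} leaves P3 open — so {S} is the unique smallest valid adjustment set.

{S}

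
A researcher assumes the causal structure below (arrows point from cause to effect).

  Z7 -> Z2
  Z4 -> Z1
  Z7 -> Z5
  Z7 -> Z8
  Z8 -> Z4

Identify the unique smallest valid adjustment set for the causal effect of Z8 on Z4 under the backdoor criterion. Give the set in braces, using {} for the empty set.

Variables eligible for adjustment (non-descendants of Z8, excluding Z8 and Z4): {Z2, Z5, Z7}.
Backdoor paths from Z8 to Z4:
  (none)
With no backdoor paths the empty set already satisfies the criterion, and it is trivially minimal.

{}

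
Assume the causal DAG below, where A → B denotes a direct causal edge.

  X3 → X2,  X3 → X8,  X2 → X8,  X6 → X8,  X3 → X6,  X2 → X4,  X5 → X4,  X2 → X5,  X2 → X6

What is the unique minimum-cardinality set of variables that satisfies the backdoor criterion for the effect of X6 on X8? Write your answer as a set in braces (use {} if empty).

{X2, X3}

Variables eligible for adjustment (non-descendants of X6, excluding X6 and X8): {X2, X3, X4, X5}.
Backdoor paths from X6 to X8:
  P1: X6 <- X3 -> X2 -> X8
  P2: X6 <- X3 -> X8
  P3: X6 <- X2 <- X3 -> X8
  P4: X6 <- X2 -> X8
The empty set is not sufficient: P1 (X6 <- X3 -> X2 -> X8) has no collider blocking it and no conditioned non-collider, so it is open.
Try {X2, X3}:
  P1: blocked at fork node X3 ∈ conditioning set.
  P2: blocked at fork node X3 ∈ conditioning set.
  P3: blocked at chain node X2 ∈ conditioning set.
  P4: blocked at fork node X2 ∈ conditioning set.
{X2, X3} contains no descendant of X6 and blocks every backdoor path.
Every element of {X2, X3} is needed (dropping X2 leaves P4 open; dropping X3 leaves P2 open), so no proper subset is valid.
Among all size-2 subsets of the eligible variables, only {X2, X3} blocks every backdoor path, so it is the unique smallest valid adjustment set.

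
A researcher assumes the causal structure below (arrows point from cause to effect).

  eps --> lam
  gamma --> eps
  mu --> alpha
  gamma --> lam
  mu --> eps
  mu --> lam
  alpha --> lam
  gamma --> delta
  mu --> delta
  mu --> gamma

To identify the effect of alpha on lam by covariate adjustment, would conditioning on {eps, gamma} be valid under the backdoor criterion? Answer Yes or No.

Backdoor paths from alpha to lam (paths whose first edge points into alpha):
  P1: alpha <- mu -> gamma -> eps -> lam
  P2: alpha <- mu -> gamma -> lam
  P3: alpha <- mu -> delta <- gamma -> eps -> lam
  P4: alpha <- mu -> delta <- gamma -> lam
  P5: alpha <- mu -> eps <- gamma -> lam
  P6: alpha <- mu -> eps -> lam
  P7: alpha <- mu -> lam
Condition 1 (no descendant of alpha in the set): holds — descendants of alpha are {lam}; none are in {eps, gamma}.
Condition 2 (every backdoor path blocked by {eps, gamma}):
  P1: blocked at chain node gamma ∈ conditioning set.
  P2: blocked at chain node gamma ∈ conditioning set.
  P3: blocked at collider delta (neither it nor any descendant is in the conditioning set).
  P4: blocked at collider delta (neither it nor any descendant is in the conditioning set).
  P5: blocked at fork node gamma ∈ conditioning set.
  P6: blocked at chain node eps ∈ conditioning set.
  P7: open — no interior node is in the conditioning set.
{eps, gamma} does not satisfy the backdoor criterion.

No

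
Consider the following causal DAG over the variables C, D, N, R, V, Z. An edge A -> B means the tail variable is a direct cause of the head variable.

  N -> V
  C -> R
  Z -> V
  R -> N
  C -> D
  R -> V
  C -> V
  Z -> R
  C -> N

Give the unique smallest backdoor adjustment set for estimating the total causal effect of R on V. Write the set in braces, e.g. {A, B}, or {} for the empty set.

Variables eligible for adjustment (non-descendants of R, excluding R and V): {C, D, Z}.
Backdoor paths from R to V:
  P1: R <- C -> N -> V
  P2: R <- C -> V
  P3: R <- Z -> V
The empty set is not sufficient: P1 (R <- C -> N -> V) has no collider blocking it and no conditioned non-collider, so it is open.
Try {C, Z}:
  P1: blocked at fork node C ∈ conditioning set.
  P2: blocked at fork node C ∈ conditioning set.
  P3: blocked at fork node Z ∈ conditioning set.
{C, Z} contains no descendant of R and blocks every backdoor path.
Every element of {C, Z} is needed (dropping C leaves P1 open; dropping Z leaves P3 open), so no proper subset is valid.
Among all size-2 subsets of the eligible variables, only {C, Z} blocks every backdoor path, so it is the unique smallest valid adjustment set.

{C, Z}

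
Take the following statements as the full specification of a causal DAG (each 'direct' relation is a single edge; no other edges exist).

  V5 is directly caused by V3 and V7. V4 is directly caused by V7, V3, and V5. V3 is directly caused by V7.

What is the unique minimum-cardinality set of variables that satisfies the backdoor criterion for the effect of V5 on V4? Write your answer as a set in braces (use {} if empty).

Variables eligible for adjustment (non-descendants of V5, excluding V5 and V4): {V3, V7}.
Backdoor paths from V5 to V4:
  P1: V5 <- V7 -> V3 -> V4
  P2: V5 <- V7 -> V4
  P3: V5 <- V3 <- V7 -> V4
  P4: V5 <- V3 -> V4
The empty set is not sufficient: P1 (V5 <- V7 -> V3 -> V4) has no collider blocking it and no conditioned non-collider, so it is open.
Try {V3, V7}:
  P1: blocked at fork node V7 ∈ conditioning set.
  P2: blocked at fork node V7 ∈ conditioning set.
  P3: blocked at chain node V3 ∈ conditioning set.
  P4: blocked at fork node V3 ∈ conditioning set.
{V3, V7} contains no descendant of V5 and blocks every backdoor path.
Every element of {V3, V7} is needed (dropping V3 leaves P4 open; dropping V7 leaves P2 open), so no proper subset is valid.
Among all size-2 subsets of the eligible variables, only {V3, V7} blocks every backdoor path, so it is the unique smallest valid adjustment set.

{V3, V7}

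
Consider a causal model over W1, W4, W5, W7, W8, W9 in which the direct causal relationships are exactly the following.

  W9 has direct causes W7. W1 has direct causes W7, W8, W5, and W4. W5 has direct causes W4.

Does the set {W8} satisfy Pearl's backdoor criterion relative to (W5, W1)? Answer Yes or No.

Backdoor paths from W5 to W1 (paths whose first edge points into W5):
  P1: W5 <- W4 -> W1
Condition 1 (no descendant of W5 in the set): holds — descendants of W5 are {W1}; none are in {W8}.
Condition 2 (every backdoor path blocked by {W8}):
  P1: open — no interior node is in the conditioning set.
{W8} does not satisfy the backdoor criterion.

No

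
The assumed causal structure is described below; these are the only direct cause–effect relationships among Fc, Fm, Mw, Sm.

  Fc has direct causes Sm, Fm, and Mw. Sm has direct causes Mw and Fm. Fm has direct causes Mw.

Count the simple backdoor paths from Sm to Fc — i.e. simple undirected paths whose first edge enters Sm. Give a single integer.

A backdoor path from Sm to Fc is any simple undirected path whose first edge points into Sm (i.e. leaves Sm via a parent).
Parents of Sm: {Fm, Mw}.
Enumerating:
  P1: Sm <- Mw -> Fm -> Fc
  P2: Sm <- Mw -> Fc
  P3: Sm <- Fm <- Mw -> Fc
  P4: Sm <- Fm -> Fc
That exhausts the simple backdoor paths. Count: 4.

4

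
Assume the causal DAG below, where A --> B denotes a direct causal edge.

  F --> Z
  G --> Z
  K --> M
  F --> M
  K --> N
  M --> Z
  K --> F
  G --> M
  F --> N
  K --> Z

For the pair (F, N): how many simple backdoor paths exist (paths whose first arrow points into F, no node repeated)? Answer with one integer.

1

A backdoor path from F to N is any simple undirected path whose first edge points into F (i.e. leaves F via a parent).
Parents of F: {K}.
Enumerating:
  P1: F <- K -> N
That exhausts the simple backdoor paths. Count: 1.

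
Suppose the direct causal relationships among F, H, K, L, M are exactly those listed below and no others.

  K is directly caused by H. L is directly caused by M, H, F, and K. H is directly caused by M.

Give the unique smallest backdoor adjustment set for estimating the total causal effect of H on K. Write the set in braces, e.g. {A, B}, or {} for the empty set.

{}

Variables eligible for adjustment (non-descendants of H, excluding H and K): {F, M}.
Backdoor paths from H to K:
  P1: H <- M -> L <- K
Each backdoor path contains an unconditioned collider, so every path is already blocked with the empty conditioning set:
  P1: blocked at collider L (neither it nor any descendant is in the conditioning set).
The empty set is therefore the unique smallest valid set.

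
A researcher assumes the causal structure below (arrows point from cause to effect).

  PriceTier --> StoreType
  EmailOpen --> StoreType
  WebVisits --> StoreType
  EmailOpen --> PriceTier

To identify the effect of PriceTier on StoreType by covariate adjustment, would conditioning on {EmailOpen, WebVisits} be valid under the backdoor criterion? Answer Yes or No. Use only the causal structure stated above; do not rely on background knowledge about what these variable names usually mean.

Yes

Backdoor paths from PriceTier to StoreType (paths whose first edge points into PriceTier):
  P1: PriceTier <- EmailOpen -> StoreType
Condition 1 (no descendant of PriceTier in the set): holds — descendants of PriceTier are {StoreType}; none are in {EmailOpen, WebVisits}.
Condition 2 (every backdoor path blocked by {EmailOpen, WebVisits}):
  P1: blocked at fork node EmailOpen ∈ conditioning set.
{EmailOpen, WebVisits} satisfies the backdoor criterion.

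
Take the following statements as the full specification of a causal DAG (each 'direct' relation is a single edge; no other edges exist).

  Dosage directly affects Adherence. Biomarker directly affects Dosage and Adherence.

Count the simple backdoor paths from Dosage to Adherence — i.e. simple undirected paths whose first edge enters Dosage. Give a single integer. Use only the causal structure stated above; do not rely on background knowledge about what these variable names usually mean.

1

A backdoor path from Dosage to Adherence is any simple undirected path whose first edge points into Dosage (i.e. leaves Dosage via a parent).
Parents of Dosage: {Biomarker}.
Enumerating:
  P1: Dosage <- Biomarker -> Adherence
That exhausts the simple backdoor paths. Count: 1.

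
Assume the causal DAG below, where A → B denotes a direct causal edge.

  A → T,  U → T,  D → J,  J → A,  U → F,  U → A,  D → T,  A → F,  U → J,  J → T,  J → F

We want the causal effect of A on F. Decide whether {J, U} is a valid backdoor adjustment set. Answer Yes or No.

Backdoor paths from A to F (paths whose first edge points into A):
  P1: A <- U -> J -> F
  P2: A <- U -> T <- D -> J -> F
  P3: A <- U -> T <- J -> F
  P4: A <- U -> F
  P5: A <- J <- U -> F
  P6: A <- J <- D -> T <- U -> F
  P7: A <- J -> T <- U -> F
  P8: A <- J -> F
Condition 1 (no descendant of A in the set): holds — descendants of A are {F, T}; none are in {J, U}.
Condition 2 (every backdoor path blocked by {J, U}):
  P1: blocked at fork node U ∈ conditioning set.
  P2: blocked at fork node U ∈ conditioning set.
  P3: blocked at fork node U ∈ conditioning set.
  P4: blocked at fork node U ∈ conditioning set.
  P5: blocked at chain node J ∈ conditioning set.
  P6: blocked at chain node J ∈ conditioning set.
  P7: blocked at fork node J ∈ conditioning set.
  P8: blocked at fork node J ∈ conditioning set.
{J, U} satisfies the backdoor criterion.

Yes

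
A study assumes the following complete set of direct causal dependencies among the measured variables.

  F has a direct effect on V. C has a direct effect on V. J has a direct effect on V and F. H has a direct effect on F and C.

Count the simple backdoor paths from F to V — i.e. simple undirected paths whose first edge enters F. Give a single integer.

2

A backdoor path from F to V is any simple undirected path whose first edge points into F (i.e. leaves F via a parent).
Parents of F: {H, J}.
Enumerating:
  P1: F <- H -> C -> V
  P2: F <- J -> V
That exhausts the simple backdoor paths. Count: 2.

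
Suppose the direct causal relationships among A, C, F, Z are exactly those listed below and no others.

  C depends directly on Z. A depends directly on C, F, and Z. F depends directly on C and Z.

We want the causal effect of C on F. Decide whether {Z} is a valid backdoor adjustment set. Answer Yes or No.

Backdoor paths from C to F (paths whose first edge points into C):
  P1: C <- Z -> F
  P2: C <- Z -> A <- F
Condition 1 (no descendant of C in the set): holds — descendants of C are {A, F}; none are in {Z}.
Condition 2 (every backdoor path blocked by {Z}):
  P1: blocked at fork node Z ∈ conditioning set.
  P2: blocked at fork node Z ∈ conditioning set.
{Z} satisfies the backdoor criterion.

Yes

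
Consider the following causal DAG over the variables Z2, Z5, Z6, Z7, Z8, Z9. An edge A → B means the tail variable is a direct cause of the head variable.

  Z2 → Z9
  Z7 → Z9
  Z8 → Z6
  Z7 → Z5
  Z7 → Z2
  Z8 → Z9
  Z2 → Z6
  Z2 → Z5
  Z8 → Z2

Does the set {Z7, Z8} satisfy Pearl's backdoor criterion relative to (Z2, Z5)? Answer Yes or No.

Yes

Backdoor paths from Z2 to Z5 (paths whose first edge points into Z2):
  P1: Z2 <- Z7 -> Z5
  P2: Z2 <- Z8 -> Z9 <- Z7 -> Z5
Condition 1 (no descendant of Z2 in the set): holds — descendants of Z2 are {Z5, Z6, Z9}; none are in {Z7, Z8}.
Condition 2 (every backdoor path blocked by {Z7, Z8}):
  P1: blocked at fork node Z7 ∈ conditioning set.
  P2: blocked at fork node Z8 ∈ conditioning set.
{Z7, Z8} satisfies the backdoor criterion.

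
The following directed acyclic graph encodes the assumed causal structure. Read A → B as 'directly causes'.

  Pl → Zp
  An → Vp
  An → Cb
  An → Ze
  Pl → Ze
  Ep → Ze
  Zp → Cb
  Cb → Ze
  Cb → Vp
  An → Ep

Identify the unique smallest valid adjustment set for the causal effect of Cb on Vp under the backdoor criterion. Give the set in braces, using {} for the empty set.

{An}

Variables eligible for adjustment (non-descendants of Cb, excluding Cb and Vp): {An, Ep, Pl, Zp}.
Backdoor paths from Cb to Vp:
  P1: Cb <- An -> Vp
  P2: Cb <- Zp <- Pl -> Ze <- An -> Vp
  P3: Cb <- Zp <- Pl -> Ze <- Ep <- An -> Vp
The empty set is not sufficient: P1 (Cb <- An -> Vp) has no collider blocking it and no conditioned non-collider, so it is open.
Try {An}:
  P1: blocked at fork node An ∈ conditioning set.
  P2: blocked at collider Ze (neither it nor any descendant is in the conditioning set).
  P3: blocked at collider Ze (neither it nor any descendant is in the conditioning set).
{An} contains no descendant of Cb and blocks every backdoor path.
No other singleton works — e.g. {Pl} leaves P1 open — so {An} is the unique smallest valid adjustment set.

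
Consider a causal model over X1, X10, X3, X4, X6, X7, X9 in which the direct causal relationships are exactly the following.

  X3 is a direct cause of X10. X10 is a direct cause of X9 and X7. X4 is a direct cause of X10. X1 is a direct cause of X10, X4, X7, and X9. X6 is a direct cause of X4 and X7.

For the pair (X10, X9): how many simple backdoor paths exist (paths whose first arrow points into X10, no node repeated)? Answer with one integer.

A backdoor path from X10 to X9 is any simple undirected path whose first edge points into X10 (i.e. leaves X10 via a parent).
Parents of X10: {X1, X3, X4}.
Enumerating:
  P1: X10 <- X1 -> X9
  P2: X10 <- X4 <- X6 -> X7 <- X1 -> X9
  P3: X10 <- X4 <- X1 -> X9
That exhausts the simple backdoor paths. Count: 3.

3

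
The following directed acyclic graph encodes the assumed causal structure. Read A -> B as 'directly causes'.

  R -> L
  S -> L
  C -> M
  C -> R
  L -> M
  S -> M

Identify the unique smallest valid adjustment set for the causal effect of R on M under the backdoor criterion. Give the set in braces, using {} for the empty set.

Variables eligible for adjustment (non-descendants of R, excluding R and M): {C, S}.
Backdoor paths from R to M:
  P1: R <- C -> M
The empty set is not sufficient: P1 (R <- C -> M) has no collider blocking it and no conditioned non-collider, so it is open.
Try {C}:
  P1: blocked at fork node C ∈ conditioning set.
{C} contains no descendant of R and blocks every backdoor path.
No other singleton works — e.g. {S} leaves P1 open — so {C} is the unique smallest valid adjustment set.

{C}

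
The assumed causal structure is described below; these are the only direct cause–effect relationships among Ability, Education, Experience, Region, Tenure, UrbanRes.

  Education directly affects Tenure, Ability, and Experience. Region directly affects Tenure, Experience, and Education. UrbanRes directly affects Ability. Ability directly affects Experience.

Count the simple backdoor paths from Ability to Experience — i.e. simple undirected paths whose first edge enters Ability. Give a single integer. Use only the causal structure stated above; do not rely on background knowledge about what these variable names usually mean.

3

A backdoor path from Ability to Experience is any simple undirected path whose first edge points into Ability (i.e. leaves Ability via a parent).
Parents of Ability: {Education, UrbanRes}.
Enumerating:
  P1: Ability <- Education <- Region -> Experience
  P2: Ability <- Education -> Experience
  P3: Ability <- Education -> Tenure <- Region -> Experience
That exhausts the simple backdoor paths. Count: 3.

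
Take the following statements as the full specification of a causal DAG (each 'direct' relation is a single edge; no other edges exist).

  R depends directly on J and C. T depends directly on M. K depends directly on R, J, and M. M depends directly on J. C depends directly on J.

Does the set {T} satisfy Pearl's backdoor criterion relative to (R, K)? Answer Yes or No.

Backdoor paths from R to K (paths whose first edge points into R):
  P1: R <- J -> M -> K
  P2: R <- J -> K
  P3: R <- C <- J -> M -> K
  P4: R <- C <- J -> K
Condition 1 (no descendant of R in the set): holds — descendants of R are {K}; none are in {T}.
Condition 2 (every backdoor path blocked by {T}):
  P1: open — no interior node is in the conditioning set.
  P2: open — no interior node is in the conditioning set.
  P3: open — no interior node is in the conditioning set.
  P4: open — no interior node is in the conditioning set.
{T} does not satisfy the backdoor criterion.

No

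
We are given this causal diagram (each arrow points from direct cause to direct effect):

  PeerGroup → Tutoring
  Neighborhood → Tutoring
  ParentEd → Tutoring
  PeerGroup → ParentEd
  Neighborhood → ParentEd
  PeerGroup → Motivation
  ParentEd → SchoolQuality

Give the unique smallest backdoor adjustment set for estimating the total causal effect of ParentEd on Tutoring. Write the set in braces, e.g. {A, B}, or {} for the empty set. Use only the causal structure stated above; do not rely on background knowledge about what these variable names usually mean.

{Neighborhood, PeerGroup}

Variables eligible for adjustment (non-descendants of ParentEd, excluding ParentEd and Tutoring): {Motivation, Neighborhood, PeerGroup}.
Backdoor paths from ParentEd to Tutoring:
  P1: ParentEd <- PeerGroup -> Tutoring
  P2: ParentEd <- Neighborhood -> Tutoring
The empty set is not sufficient: P1 (ParentEd <- PeerGroup -> Tutoring) has no collider blocking it and no conditioned non-collider, so it is open.
Try {Neighborhood, PeerGroup}:
  P1: blocked at fork node PeerGroup ∈ conditioning set.
  P2: blocked at fork node Neighborhood ∈ conditioning set.
{Neighborhood, PeerGroup} contains no descendant of ParentEd and blocks every backdoor path.
Every element of {Neighborhood, PeerGroup} is needed (dropping Neighborhood leaves P2 open; dropping PeerGroup leaves P1 open), so no proper subset is valid.
Among all size-2 subsets of the eligible variables, only {Neighborhood, PeerGroup} blocks every backdoor path, so it is the unique smallest valid adjustment set.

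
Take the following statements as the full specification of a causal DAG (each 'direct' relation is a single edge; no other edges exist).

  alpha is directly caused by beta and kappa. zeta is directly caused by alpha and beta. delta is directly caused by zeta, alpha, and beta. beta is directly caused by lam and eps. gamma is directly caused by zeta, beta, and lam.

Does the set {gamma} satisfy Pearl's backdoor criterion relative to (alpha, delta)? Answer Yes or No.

No

Backdoor paths from alpha to delta (paths whose first edge points into alpha):
  P1: alpha <- beta <- lam -> gamma <- zeta -> delta
  P2: alpha <- beta -> zeta -> delta
  P3: alpha <- beta -> gamma <- zeta -> delta
  P4: alpha <- beta -> delta
Condition 1 (no descendant of alpha in the set): FAILS — gamma is a descendant of alpha.
Condition 2 (every backdoor path blocked by {gamma}):
  P1: open — collider(s) gamma are conditioned on (or have a conditioned descendant) and no non-collider on the path is in the set.
  P2: open — no interior node is in the conditioning set.
  P3: open — collider(s) gamma are conditioned on (or have a conditioned descendant) and no non-collider on the path is in the set.
  P4: open — no interior node is in the conditioning set.
{gamma} does not satisfy the backdoor criterion.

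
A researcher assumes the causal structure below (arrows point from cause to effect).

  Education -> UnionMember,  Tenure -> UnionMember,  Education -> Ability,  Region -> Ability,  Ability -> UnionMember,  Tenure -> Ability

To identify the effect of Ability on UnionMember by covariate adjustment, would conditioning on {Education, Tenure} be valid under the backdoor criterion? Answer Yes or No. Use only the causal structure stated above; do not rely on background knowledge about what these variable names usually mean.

Yes

Backdoor paths from Ability to UnionMember (paths whose first edge points into Ability):
  P1: Ability <- Tenure -> UnionMember
  P2: Ability <- Education -> UnionMember
Condition 1 (no descendant of Ability in the set): holds — descendants of Ability are {UnionMember}; none are in {Education, Tenure}.
Condition 2 (every backdoor path blocked by {Education, Tenure}):
  P1: blocked at fork node Tenure ∈ conditioning set.
  P2: blocked at fork node Education ∈ conditioning set.
{Education, Tenure} satisfies the backdoor criterion.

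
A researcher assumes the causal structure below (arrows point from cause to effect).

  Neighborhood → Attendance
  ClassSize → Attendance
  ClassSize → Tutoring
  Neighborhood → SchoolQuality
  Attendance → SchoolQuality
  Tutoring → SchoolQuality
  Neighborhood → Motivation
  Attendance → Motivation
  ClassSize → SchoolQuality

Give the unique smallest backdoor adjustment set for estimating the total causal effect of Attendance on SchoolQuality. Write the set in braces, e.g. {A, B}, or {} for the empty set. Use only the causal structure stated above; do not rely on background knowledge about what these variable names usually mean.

{ClassSize, Neighborhood}

Variables eligible for adjustment (non-descendants of Attendance, excluding Attendance and SchoolQuality): {ClassSize, Neighborhood, Tutoring}.
Backdoor paths from Attendance to SchoolQuality:
  P1: Attendance <- ClassSize -> Tutoring -> SchoolQuality
  P2: Attendance <- ClassSize -> SchoolQuality
  P3: Attendance <- Neighborhood -> SchoolQuality
The empty set is not sufficient: P1 (Attendance <- ClassSize -> Tutoring -> SchoolQuality) has no collider blocking it and no conditioned non-collider, so it is open.
Try {ClassSize, Neighborhood}:
  P1: blocked at fork node ClassSize ∈ conditioning set.
  P2: blocked at fork node ClassSize ∈ conditioning set.
  P3: blocked at fork node Neighborhood ∈ conditioning set.
{ClassSize, Neighborhood} contains no descendant of Attendance and blocks every backdoor path.
Every element of {ClassSize, Neighborhood} is needed (dropping ClassSize leaves P1 open; dropping Neighborhood leaves P3 open), so no proper subset is valid.
Among all size-2 subsets of the eligible variables, only {ClassSize, Neighborhood} blocks every backdoor path, so it is the unique smallest valid adjustment set.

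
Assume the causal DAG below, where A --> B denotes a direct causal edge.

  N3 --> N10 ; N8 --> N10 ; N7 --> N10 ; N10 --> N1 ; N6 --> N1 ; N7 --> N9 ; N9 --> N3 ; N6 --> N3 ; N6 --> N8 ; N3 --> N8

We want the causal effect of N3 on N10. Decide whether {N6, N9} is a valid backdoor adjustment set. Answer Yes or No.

Backdoor paths from N3 to N10 (paths whose first edge points into N3):
  P1: N3 <- N6 -> N8 -> N10
  P2: N3 <- N6 -> N1 <- N10
  P3: N3 <- N9 <- N7 -> N10
Condition 1 (no descendant of N3 in the set): holds — descendants of N3 are {N1, N10, N8}; none are in {N6, N9}.
Condition 2 (every backdoor path blocked by {N6, N9}):
  P1: blocked at fork node N6 ∈ conditioning set.
  P2: blocked at fork node N6 ∈ conditioning set.
  P3: blocked at chain node N9 ∈ conditioning set.
{N6, N9} satisfies the backdoor criterion.

Yes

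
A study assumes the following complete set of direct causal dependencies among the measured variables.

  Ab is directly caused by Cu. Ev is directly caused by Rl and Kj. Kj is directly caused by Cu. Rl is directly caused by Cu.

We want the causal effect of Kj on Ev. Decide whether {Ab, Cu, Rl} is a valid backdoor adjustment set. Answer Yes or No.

Backdoor paths from Kj to Ev (paths whose first edge points into Kj):
  P1: Kj <- Cu -> Rl -> Ev
Condition 1 (no descendant of Kj in the set): holds — descendants of Kj are {Ev}; none are in {Ab, Cu, Rl}.
Condition 2 (every backdoor path blocked by {Ab, Cu, Rl}):
  P1: blocked at fork node Cu ∈ conditioning set.
{Ab, Cu, Rl} satisfies the backdoor criterion.

Yes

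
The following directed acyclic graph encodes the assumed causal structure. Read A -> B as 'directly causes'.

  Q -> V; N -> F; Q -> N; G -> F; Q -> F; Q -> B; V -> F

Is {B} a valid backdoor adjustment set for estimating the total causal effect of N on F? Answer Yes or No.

Backdoor paths from N to F (paths whose first edge points into N):
  P1: N <- Q -> V -> F
  P2: N <- Q -> F
Condition 1 (no descendant of N in the set): holds — descendants of N are {F}; none are in {B}.
Condition 2 (every backdoor path blocked by {B}):
  P1: open — no interior node is in the conditioning set.
  P2: open — no interior node is in the conditioning set.
{B} does not satisfy the backdoor criterion.

No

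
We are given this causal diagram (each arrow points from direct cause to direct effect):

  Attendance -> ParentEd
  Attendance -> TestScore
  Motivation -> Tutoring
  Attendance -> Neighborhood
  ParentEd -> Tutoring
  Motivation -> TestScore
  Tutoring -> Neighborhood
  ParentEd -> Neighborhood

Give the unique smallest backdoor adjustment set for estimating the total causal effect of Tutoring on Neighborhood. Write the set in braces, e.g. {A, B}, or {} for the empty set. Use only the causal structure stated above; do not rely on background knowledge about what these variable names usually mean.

{ParentEd}

Variables eligible for adjustment (non-descendants of Tutoring, excluding Tutoring and Neighborhood): {Attendance, Motivation, ParentEd, TestScore}.
Backdoor paths from Tutoring to Neighborhood:
  P1: Tutoring <- Motivation -> TestScore <- Attendance -> ParentEd -> Neighborhood
  P2: Tutoring <- Motivation -> TestScore <- Attendance -> Neighborhood
  P3: Tutoring <- ParentEd <- Attendance -> Neighborhood
  P4: Tutoring <- ParentEd -> Neighborhood
The empty set is not sufficient: P3 (Tutoring <- ParentEd <- Attendance -> Neighborhood) has no collider blocking it and no conditioned non-collider, so it is open.
Try {ParentEd}:
  P1: blocked at collider TestScore (neither it nor any descendant is in the conditioning set).
  P2: blocked at collider TestScore (neither it nor any descendant is in the conditioning set).
  P3: blocked at chain node ParentEd ∈ conditioning set.
  P4: blocked at fork node ParentEd ∈ conditioning set.
{ParentEd} contains no descendant of Tutoring and blocks every backdoor path.
No other singleton works — e.g. {Motivation} leaves P3 open — so {ParentEd} is the unique smallest valid adjustment set.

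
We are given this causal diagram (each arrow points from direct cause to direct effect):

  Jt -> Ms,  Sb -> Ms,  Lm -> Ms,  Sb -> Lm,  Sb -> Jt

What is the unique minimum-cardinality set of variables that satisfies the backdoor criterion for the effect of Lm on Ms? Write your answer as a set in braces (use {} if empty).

{Sb}

Variables eligible for adjustment (non-descendants of Lm, excluding Lm and Ms): {Jt, Sb}.
Backdoor paths from Lm to Ms:
  P1: Lm <- Sb -> Jt -> Ms
  P2: Lm <- Sb -> Ms
The empty set is not sufficient: P1 (Lm <- Sb -> Jt -> Ms) has no collider blocking it and no conditioned non-collider, so it is open.
Try {Sb}:
  P1: blocked at fork node Sb ∈ conditioning set.
  P2: blocked at fork node Sb ∈ conditioning set.
{Sb} contains no descendant of Lm and blocks every backdoor path.
No other singleton works — e.g. {Jt} leaves P2 open — so {Sb} is the unique smallest valid adjustment set.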